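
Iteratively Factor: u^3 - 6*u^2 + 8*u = (u)*(u^2 - 6*u + 8) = u*(u - 2)*(u - 4)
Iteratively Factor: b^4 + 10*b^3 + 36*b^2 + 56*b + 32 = (b + 4)*(b^3 + 6*b^2 + 12*b + 8) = (b + 2)*(b + 4)*(b^2 + 4*b + 4) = (b + 2)^2*(b + 4)*(b + 2)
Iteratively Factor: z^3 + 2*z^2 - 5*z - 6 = (z + 1)*(z^2 + z - 6) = (z + 1)*(z + 3)*(z - 2)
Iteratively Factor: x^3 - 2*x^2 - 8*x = (x + 2)*(x^2 - 4*x) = (x - 4)*(x + 2)*(x)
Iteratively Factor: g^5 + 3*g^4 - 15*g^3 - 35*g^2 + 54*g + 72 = (g + 4)*(g^4 - g^3 - 11*g^2 + 9*g + 18) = (g + 3)*(g + 4)*(g^3 - 4*g^2 + g + 6) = (g + 1)*(g + 3)*(g + 4)*(g^2 - 5*g + 6) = (g - 3)*(g + 1)*(g + 3)*(g + 4)*(g - 2)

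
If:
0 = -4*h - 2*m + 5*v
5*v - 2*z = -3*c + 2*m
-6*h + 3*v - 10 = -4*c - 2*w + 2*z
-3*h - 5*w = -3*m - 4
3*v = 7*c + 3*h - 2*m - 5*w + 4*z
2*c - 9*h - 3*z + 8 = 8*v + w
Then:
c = 12371/8272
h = -647/3008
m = 34547/16544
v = 2743/4136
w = 72197/33088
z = 7499/4136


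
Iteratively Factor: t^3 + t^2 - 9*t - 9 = (t - 3)*(t^2 + 4*t + 3) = (t - 3)*(t + 3)*(t + 1)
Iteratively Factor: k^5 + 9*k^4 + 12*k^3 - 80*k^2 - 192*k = (k)*(k^4 + 9*k^3 + 12*k^2 - 80*k - 192) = k*(k + 4)*(k^3 + 5*k^2 - 8*k - 48) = k*(k + 4)^2*(k^2 + k - 12) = k*(k - 3)*(k + 4)^2*(k + 4)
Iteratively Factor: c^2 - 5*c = (c - 5)*(c)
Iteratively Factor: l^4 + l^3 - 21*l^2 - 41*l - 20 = (l + 1)*(l^3 - 21*l - 20) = (l - 5)*(l + 1)*(l^2 + 5*l + 4) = (l - 5)*(l + 1)^2*(l + 4)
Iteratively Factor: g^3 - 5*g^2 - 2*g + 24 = (g + 2)*(g^2 - 7*g + 12) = (g - 4)*(g + 2)*(g - 3)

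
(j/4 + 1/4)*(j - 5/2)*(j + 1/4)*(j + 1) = j^4/4 - j^3/16 - 33*j^2/32 - 7*j/8 - 5/32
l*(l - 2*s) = l^2 - 2*l*s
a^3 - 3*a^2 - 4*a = a*(a - 4)*(a + 1)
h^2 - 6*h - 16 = (h - 8)*(h + 2)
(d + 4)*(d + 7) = d^2 + 11*d + 28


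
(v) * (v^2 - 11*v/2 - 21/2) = v^3 - 11*v^2/2 - 21*v/2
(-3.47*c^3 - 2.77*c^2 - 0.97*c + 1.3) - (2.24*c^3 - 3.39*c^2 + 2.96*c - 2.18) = -5.71*c^3 + 0.62*c^2 - 3.93*c + 3.48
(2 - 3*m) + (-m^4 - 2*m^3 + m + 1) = -m^4 - 2*m^3 - 2*m + 3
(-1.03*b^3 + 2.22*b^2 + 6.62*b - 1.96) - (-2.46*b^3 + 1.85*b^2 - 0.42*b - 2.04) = 1.43*b^3 + 0.37*b^2 + 7.04*b + 0.0800000000000001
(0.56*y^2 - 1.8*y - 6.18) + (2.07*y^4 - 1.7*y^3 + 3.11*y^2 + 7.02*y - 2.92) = 2.07*y^4 - 1.7*y^3 + 3.67*y^2 + 5.22*y - 9.1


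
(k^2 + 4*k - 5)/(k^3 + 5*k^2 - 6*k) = (k + 5)/(k*(k + 6))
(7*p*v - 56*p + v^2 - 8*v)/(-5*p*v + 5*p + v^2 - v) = (-7*p*v + 56*p - v^2 + 8*v)/(5*p*v - 5*p - v^2 + v)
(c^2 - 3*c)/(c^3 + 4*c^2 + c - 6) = c*(c - 3)/(c^3 + 4*c^2 + c - 6)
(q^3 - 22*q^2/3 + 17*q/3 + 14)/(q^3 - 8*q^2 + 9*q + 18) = (q - 7/3)/(q - 3)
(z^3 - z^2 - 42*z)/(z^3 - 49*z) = (z + 6)/(z + 7)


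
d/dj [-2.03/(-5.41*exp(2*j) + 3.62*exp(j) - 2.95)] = (7.3486 - 21.9646*exp(j))*exp(j)/(5.41*exp(2*j) - 3.62*exp(j) + 2.95)^2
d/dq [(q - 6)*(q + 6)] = 2*q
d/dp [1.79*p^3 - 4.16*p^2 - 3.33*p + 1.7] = 5.37*p^2 - 8.32*p - 3.33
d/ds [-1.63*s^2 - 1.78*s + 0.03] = -3.26*s - 1.78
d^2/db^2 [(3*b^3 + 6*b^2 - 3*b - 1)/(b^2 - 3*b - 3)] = 6*(17*b^3 + 44*b^2 + 21*b + 23)/(b^6 - 9*b^5 + 18*b^4 + 27*b^3 - 54*b^2 - 81*b - 27)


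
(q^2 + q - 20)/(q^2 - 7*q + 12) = (q + 5)/(q - 3)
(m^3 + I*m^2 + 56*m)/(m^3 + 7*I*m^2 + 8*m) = (m - 7*I)/(m - I)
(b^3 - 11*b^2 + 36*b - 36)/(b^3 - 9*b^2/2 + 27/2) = 2*(b^2 - 8*b + 12)/(2*b^2 - 3*b - 9)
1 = 1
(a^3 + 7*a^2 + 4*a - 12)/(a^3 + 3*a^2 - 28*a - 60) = (a - 1)/(a - 5)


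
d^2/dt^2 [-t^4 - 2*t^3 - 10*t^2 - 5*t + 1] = -12*t^2 - 12*t - 20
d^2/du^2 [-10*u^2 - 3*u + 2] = -20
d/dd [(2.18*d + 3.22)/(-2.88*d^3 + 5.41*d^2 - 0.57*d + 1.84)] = (12.5568*d^3 + 16.027*d^2 - 34.8404*d + 5.8466)/(8.2944*d^6 - 31.1616*d^5 + 32.5513*d^4 - 16.7658*d^3 + 20.2337*d^2 - 2.0976*d + 3.3856)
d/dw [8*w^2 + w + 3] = 16*w + 1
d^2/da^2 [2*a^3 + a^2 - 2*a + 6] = 12*a + 2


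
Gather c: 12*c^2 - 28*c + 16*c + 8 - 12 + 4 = 12*c^2 - 12*c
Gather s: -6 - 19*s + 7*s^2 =7*s^2 - 19*s - 6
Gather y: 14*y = 14*y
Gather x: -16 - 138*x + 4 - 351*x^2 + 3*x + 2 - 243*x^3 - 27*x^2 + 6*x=-243*x^3 - 378*x^2 - 129*x - 10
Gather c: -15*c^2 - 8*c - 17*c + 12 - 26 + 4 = -15*c^2 - 25*c - 10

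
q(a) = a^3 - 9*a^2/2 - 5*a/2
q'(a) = 3*a^2 - 9*a - 5/2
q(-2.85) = -52.58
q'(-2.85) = 47.52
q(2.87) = -20.60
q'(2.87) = -3.62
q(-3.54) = -91.90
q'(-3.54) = 66.95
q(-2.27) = -29.21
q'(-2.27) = 33.39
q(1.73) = -12.62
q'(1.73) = -9.09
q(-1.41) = -8.22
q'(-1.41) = 16.15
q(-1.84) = -16.86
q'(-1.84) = 24.22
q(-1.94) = -19.39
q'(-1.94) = 26.25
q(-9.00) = -1071.00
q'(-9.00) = 321.50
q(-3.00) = -60.00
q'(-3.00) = 51.50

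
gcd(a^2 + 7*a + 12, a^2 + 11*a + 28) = a + 4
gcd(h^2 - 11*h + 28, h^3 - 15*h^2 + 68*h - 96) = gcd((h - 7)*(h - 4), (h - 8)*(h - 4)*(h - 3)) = h - 4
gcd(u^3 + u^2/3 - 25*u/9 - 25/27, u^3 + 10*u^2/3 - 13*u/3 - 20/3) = u - 5/3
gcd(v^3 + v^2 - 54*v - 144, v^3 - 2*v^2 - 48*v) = v^2 - 2*v - 48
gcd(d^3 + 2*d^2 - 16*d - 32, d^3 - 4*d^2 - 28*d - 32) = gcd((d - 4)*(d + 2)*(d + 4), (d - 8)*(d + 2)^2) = d + 2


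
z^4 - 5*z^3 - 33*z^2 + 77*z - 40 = (z - 8)*(z - 1)^2*(z + 5)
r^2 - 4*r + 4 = (r - 2)^2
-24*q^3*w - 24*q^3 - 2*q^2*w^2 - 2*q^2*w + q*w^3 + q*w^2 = (-6*q + w)*(4*q + w)*(q*w + q)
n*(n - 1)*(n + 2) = n^3 + n^2 - 2*n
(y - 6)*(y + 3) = y^2 - 3*y - 18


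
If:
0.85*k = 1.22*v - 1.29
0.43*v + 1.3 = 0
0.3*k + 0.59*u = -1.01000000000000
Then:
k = -5.86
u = 1.27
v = -3.02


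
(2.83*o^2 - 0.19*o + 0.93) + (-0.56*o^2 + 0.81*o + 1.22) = 2.27*o^2 + 0.62*o + 2.15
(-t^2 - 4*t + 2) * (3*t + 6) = -3*t^3 - 18*t^2 - 18*t + 12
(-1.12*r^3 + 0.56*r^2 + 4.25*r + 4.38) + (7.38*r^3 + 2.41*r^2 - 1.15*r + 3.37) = 6.26*r^3 + 2.97*r^2 + 3.1*r + 7.75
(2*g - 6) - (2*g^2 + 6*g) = -2*g^2 - 4*g - 6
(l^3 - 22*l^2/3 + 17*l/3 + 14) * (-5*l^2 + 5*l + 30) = -5*l^5 + 125*l^4/3 - 35*l^3 - 785*l^2/3 + 240*l + 420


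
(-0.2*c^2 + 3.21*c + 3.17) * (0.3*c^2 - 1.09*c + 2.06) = -0.06*c^4 + 1.181*c^3 - 2.9599*c^2 + 3.1573*c + 6.5302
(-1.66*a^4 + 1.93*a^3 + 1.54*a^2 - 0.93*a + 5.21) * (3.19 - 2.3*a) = 3.818*a^5 - 9.7344*a^4 + 2.6147*a^3 + 7.0516*a^2 - 14.9497*a + 16.6199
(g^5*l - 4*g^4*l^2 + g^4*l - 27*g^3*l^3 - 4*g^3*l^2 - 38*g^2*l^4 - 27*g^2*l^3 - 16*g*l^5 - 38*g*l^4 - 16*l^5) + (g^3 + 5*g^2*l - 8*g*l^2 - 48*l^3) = g^5*l - 4*g^4*l^2 + g^4*l - 27*g^3*l^3 - 4*g^3*l^2 + g^3 - 38*g^2*l^4 - 27*g^2*l^3 + 5*g^2*l - 16*g*l^5 - 38*g*l^4 - 8*g*l^2 - 16*l^5 - 48*l^3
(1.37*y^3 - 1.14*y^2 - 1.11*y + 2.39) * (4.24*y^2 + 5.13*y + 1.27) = 5.8088*y^5 + 2.1945*y^4 - 8.8147*y^3 + 2.9915*y^2 + 10.851*y + 3.0353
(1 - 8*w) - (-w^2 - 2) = w^2 - 8*w + 3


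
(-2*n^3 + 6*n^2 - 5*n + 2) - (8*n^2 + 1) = -2*n^3 - 2*n^2 - 5*n + 1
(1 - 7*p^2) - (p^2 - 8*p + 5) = -8*p^2 + 8*p - 4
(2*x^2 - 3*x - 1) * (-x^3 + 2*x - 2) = -2*x^5 + 3*x^4 + 5*x^3 - 10*x^2 + 4*x + 2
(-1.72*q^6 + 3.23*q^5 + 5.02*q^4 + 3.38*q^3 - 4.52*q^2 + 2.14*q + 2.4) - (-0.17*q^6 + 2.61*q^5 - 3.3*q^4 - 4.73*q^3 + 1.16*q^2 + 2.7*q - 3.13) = -1.55*q^6 + 0.62*q^5 + 8.32*q^4 + 8.11*q^3 - 5.68*q^2 - 0.56*q + 5.53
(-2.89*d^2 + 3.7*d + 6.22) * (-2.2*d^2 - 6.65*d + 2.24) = 6.358*d^4 + 11.0785*d^3 - 44.7626*d^2 - 33.075*d + 13.9328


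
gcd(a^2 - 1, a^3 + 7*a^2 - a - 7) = a^2 - 1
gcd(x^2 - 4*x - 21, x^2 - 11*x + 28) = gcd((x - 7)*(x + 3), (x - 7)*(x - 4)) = x - 7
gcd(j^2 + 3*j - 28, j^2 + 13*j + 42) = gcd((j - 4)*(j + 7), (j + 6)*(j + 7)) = j + 7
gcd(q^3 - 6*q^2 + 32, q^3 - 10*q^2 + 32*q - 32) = q^2 - 8*q + 16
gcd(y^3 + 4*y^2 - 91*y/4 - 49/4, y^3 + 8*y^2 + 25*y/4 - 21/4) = y + 7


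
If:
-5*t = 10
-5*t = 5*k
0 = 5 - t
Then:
No Solution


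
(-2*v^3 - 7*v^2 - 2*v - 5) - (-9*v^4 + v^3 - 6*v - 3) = 9*v^4 - 3*v^3 - 7*v^2 + 4*v - 2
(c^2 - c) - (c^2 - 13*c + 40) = 12*c - 40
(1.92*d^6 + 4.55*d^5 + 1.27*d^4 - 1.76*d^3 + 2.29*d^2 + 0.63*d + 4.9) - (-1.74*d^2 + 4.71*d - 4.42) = 1.92*d^6 + 4.55*d^5 + 1.27*d^4 - 1.76*d^3 + 4.03*d^2 - 4.08*d + 9.32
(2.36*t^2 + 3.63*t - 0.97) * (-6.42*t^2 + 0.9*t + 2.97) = -15.1512*t^4 - 21.1806*t^3 + 16.5036*t^2 + 9.9081*t - 2.8809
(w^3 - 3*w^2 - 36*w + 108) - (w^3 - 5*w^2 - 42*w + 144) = 2*w^2 + 6*w - 36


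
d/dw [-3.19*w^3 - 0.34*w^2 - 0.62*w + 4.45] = -9.57*w^2 - 0.68*w - 0.62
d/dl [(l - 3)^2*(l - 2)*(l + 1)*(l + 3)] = 5*l^4 - 16*l^3 - 24*l^2 + 84*l - 9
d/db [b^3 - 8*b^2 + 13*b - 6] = 3*b^2 - 16*b + 13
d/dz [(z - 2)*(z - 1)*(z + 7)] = 3*z^2 + 8*z - 19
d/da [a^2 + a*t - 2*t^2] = 2*a + t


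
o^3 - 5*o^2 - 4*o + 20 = (o - 5)*(o - 2)*(o + 2)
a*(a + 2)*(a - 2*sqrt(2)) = a^3 - 2*sqrt(2)*a^2 + 2*a^2 - 4*sqrt(2)*a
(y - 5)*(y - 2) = y^2 - 7*y + 10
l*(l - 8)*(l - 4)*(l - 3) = l^4 - 15*l^3 + 68*l^2 - 96*l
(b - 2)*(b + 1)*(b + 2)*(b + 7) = b^4 + 8*b^3 + 3*b^2 - 32*b - 28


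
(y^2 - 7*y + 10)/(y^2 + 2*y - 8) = (y - 5)/(y + 4)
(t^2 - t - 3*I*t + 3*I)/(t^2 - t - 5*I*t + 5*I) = (t - 3*I)/(t - 5*I)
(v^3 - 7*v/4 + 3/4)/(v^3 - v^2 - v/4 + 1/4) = (2*v + 3)/(2*v + 1)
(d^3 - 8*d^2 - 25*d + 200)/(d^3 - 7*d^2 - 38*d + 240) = (d + 5)/(d + 6)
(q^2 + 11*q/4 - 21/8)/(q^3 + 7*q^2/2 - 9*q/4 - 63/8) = (4*q - 3)/(4*q^2 - 9)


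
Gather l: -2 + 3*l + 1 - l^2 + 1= -l^2 + 3*l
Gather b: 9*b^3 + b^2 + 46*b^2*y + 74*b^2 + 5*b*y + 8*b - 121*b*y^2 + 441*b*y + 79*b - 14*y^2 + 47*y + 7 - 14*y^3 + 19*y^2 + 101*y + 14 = 9*b^3 + b^2*(46*y + 75) + b*(-121*y^2 + 446*y + 87) - 14*y^3 + 5*y^2 + 148*y + 21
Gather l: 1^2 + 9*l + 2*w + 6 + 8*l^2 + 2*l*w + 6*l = 8*l^2 + l*(2*w + 15) + 2*w + 7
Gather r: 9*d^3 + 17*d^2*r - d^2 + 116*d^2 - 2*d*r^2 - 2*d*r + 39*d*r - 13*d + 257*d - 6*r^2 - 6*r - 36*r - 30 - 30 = 9*d^3 + 115*d^2 + 244*d + r^2*(-2*d - 6) + r*(17*d^2 + 37*d - 42) - 60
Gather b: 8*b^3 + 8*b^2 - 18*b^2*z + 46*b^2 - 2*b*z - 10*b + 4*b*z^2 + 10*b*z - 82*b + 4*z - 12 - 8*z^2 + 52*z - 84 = 8*b^3 + b^2*(54 - 18*z) + b*(4*z^2 + 8*z - 92) - 8*z^2 + 56*z - 96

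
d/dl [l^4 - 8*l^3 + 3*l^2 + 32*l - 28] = 4*l^3 - 24*l^2 + 6*l + 32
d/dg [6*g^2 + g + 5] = 12*g + 1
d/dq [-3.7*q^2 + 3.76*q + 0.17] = 3.76 - 7.4*q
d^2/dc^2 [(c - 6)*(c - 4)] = 2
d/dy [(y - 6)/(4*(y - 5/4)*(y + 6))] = 4*(-y^2 + 12*y + 21)/(16*y^4 + 152*y^3 + 121*y^2 - 1140*y + 900)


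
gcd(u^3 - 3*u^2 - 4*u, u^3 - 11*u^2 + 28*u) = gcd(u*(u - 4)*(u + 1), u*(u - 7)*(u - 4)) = u^2 - 4*u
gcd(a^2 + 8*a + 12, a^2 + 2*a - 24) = a + 6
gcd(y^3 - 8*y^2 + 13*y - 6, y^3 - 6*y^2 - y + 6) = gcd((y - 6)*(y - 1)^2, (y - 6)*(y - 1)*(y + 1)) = y^2 - 7*y + 6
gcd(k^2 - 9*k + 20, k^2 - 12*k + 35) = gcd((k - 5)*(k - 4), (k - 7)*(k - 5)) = k - 5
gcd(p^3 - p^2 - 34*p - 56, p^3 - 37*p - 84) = p^2 - 3*p - 28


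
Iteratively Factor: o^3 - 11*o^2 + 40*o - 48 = (o - 4)*(o^2 - 7*o + 12) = (o - 4)^2*(o - 3)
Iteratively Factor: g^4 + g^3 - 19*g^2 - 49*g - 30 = (g + 2)*(g^3 - g^2 - 17*g - 15) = (g - 5)*(g + 2)*(g^2 + 4*g + 3) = (g - 5)*(g + 2)*(g + 3)*(g + 1)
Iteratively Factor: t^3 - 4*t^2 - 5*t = (t)*(t^2 - 4*t - 5) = t*(t - 5)*(t + 1)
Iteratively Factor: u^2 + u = (u)*(u + 1)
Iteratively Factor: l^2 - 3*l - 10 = (l + 2)*(l - 5)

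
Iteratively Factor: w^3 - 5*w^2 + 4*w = (w - 4)*(w^2 - w) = w*(w - 4)*(w - 1)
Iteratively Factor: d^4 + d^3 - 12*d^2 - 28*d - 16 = (d + 2)*(d^3 - d^2 - 10*d - 8) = (d - 4)*(d + 2)*(d^2 + 3*d + 2) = (d - 4)*(d + 1)*(d + 2)*(d + 2)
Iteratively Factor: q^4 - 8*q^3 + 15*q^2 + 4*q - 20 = (q - 2)*(q^3 - 6*q^2 + 3*q + 10) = (q - 2)*(q + 1)*(q^2 - 7*q + 10) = (q - 5)*(q - 2)*(q + 1)*(q - 2)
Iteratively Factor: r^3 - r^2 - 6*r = (r)*(r^2 - r - 6) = r*(r - 3)*(r + 2)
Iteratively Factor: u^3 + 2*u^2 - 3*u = (u + 3)*(u^2 - u) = (u - 1)*(u + 3)*(u)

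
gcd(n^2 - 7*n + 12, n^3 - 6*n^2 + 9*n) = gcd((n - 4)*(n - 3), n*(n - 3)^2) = n - 3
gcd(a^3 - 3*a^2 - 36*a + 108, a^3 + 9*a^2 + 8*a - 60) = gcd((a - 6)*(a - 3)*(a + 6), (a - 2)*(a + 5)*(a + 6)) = a + 6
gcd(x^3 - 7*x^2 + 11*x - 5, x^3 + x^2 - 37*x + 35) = x^2 - 6*x + 5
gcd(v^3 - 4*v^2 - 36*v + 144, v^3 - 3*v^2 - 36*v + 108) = v^2 - 36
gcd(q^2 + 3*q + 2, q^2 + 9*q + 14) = q + 2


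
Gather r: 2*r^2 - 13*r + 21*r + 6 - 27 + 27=2*r^2 + 8*r + 6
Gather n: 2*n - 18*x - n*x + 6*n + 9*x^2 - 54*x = n*(8 - x) + 9*x^2 - 72*x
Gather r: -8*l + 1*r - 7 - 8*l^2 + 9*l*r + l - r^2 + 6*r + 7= -8*l^2 - 7*l - r^2 + r*(9*l + 7)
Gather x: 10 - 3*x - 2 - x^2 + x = -x^2 - 2*x + 8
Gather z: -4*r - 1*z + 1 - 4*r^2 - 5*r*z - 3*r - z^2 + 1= -4*r^2 - 7*r - z^2 + z*(-5*r - 1) + 2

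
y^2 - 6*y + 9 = (y - 3)^2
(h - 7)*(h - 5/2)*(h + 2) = h^3 - 15*h^2/2 - 3*h/2 + 35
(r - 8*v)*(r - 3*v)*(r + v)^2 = r^4 - 9*r^3*v + 3*r^2*v^2 + 37*r*v^3 + 24*v^4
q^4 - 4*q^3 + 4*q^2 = q^2*(q - 2)^2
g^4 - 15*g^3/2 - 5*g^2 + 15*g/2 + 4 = (g - 8)*(g - 1)*(g + 1/2)*(g + 1)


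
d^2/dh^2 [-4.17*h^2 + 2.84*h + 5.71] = -8.34000000000000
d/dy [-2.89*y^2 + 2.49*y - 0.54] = 2.49 - 5.78*y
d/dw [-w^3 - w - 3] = -3*w^2 - 1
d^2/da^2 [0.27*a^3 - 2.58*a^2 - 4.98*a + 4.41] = 1.62*a - 5.16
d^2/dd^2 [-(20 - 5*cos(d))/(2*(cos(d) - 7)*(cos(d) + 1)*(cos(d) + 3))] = 5*(-122*(1 - cos(d)^2)^2 - 66*sin(d)^6 - 4*cos(d)^7 - 21*cos(d)^6 - 235*cos(d)^5 + 2294*cos(d)^3 + 2211*cos(d)^2 - 5223*cos(d) - 5358)/(2*(cos(d) - 7)^3*(cos(d) + 1)^3*(cos(d) + 3)^3)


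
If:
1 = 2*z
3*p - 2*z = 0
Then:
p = 1/3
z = 1/2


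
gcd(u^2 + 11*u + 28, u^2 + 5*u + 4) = u + 4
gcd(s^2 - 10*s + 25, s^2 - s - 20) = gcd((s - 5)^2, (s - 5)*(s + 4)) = s - 5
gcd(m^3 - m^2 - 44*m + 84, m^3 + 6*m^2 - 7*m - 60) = 1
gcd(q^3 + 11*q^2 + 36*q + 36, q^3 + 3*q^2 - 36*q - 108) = q^2 + 9*q + 18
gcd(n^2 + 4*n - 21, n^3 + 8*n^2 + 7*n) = n + 7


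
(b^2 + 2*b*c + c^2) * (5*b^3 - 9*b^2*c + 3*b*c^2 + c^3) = 5*b^5 + b^4*c - 10*b^3*c^2 - 2*b^2*c^3 + 5*b*c^4 + c^5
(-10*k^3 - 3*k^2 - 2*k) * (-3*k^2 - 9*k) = 30*k^5 + 99*k^4 + 33*k^3 + 18*k^2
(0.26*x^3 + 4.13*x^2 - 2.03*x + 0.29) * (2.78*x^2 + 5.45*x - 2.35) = 0.7228*x^5 + 12.8984*x^4 + 16.2541*x^3 - 19.9628*x^2 + 6.351*x - 0.6815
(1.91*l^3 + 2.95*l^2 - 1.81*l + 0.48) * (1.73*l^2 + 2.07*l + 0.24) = 3.3043*l^5 + 9.0572*l^4 + 3.4336*l^3 - 2.2083*l^2 + 0.5592*l + 0.1152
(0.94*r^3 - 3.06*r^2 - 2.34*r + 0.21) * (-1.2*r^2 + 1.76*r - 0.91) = -1.128*r^5 + 5.3264*r^4 - 3.433*r^3 - 1.5858*r^2 + 2.499*r - 0.1911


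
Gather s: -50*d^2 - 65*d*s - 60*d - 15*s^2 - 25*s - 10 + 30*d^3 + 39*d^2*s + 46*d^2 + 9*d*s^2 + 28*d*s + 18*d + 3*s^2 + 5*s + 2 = 30*d^3 - 4*d^2 - 42*d + s^2*(9*d - 12) + s*(39*d^2 - 37*d - 20) - 8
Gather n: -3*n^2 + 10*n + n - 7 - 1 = -3*n^2 + 11*n - 8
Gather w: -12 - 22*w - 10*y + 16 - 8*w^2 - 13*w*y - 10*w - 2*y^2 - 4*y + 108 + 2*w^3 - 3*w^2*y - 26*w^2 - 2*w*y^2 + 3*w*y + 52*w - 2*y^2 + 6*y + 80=2*w^3 + w^2*(-3*y - 34) + w*(-2*y^2 - 10*y + 20) - 4*y^2 - 8*y + 192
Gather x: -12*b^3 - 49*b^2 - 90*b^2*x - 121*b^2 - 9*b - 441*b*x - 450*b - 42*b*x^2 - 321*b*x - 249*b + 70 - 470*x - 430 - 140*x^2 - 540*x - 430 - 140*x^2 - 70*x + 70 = -12*b^3 - 170*b^2 - 708*b + x^2*(-42*b - 280) + x*(-90*b^2 - 762*b - 1080) - 720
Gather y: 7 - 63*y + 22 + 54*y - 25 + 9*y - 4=0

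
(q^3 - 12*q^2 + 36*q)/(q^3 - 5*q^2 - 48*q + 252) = q/(q + 7)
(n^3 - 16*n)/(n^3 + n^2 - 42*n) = (n^2 - 16)/(n^2 + n - 42)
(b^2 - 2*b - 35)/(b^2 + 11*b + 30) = (b - 7)/(b + 6)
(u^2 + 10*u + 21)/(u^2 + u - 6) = (u + 7)/(u - 2)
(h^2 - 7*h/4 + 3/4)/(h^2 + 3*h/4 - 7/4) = (4*h - 3)/(4*h + 7)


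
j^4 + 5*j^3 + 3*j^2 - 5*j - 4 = (j - 1)*(j + 1)^2*(j + 4)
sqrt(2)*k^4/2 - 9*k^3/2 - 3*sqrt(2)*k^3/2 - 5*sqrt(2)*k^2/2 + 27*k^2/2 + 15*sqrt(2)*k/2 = k*(k - 3)*(k - 5*sqrt(2))*(sqrt(2)*k/2 + 1/2)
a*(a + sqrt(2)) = a^2 + sqrt(2)*a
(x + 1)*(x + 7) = x^2 + 8*x + 7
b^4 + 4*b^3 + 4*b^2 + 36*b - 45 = (b - 1)*(b + 5)*(b - 3*I)*(b + 3*I)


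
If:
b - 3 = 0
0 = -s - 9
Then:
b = 3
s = -9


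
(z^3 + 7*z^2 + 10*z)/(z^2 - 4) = z*(z + 5)/(z - 2)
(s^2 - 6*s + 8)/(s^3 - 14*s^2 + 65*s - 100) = (s - 2)/(s^2 - 10*s + 25)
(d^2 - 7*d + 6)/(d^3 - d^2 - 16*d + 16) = (d - 6)/(d^2 - 16)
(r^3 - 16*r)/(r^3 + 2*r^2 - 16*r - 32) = r/(r + 2)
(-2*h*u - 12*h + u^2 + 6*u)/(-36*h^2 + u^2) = (2*h*u + 12*h - u^2 - 6*u)/(36*h^2 - u^2)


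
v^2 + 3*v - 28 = (v - 4)*(v + 7)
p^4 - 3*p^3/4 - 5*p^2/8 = p^2*(p - 5/4)*(p + 1/2)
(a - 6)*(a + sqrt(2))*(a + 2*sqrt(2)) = a^3 - 6*a^2 + 3*sqrt(2)*a^2 - 18*sqrt(2)*a + 4*a - 24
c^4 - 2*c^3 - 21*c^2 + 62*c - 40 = (c - 4)*(c - 2)*(c - 1)*(c + 5)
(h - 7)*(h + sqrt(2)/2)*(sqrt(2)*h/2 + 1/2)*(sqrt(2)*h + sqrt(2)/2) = h^4 - 13*h^3/2 + sqrt(2)*h^3 - 13*sqrt(2)*h^2/2 - 3*h^2 - 7*sqrt(2)*h/2 - 13*h/4 - 7/4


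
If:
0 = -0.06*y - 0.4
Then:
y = -6.67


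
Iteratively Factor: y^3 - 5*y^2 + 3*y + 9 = (y - 3)*(y^2 - 2*y - 3) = (y - 3)*(y + 1)*(y - 3)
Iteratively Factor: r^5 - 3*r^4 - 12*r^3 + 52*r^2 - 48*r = (r)*(r^4 - 3*r^3 - 12*r^2 + 52*r - 48) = r*(r - 2)*(r^3 - r^2 - 14*r + 24) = r*(r - 2)^2*(r^2 + r - 12) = r*(r - 2)^2*(r + 4)*(r - 3)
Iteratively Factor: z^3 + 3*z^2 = (z)*(z^2 + 3*z) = z*(z + 3)*(z)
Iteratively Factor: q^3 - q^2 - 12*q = (q - 4)*(q^2 + 3*q) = q*(q - 4)*(q + 3)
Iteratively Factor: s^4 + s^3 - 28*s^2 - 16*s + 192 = (s - 4)*(s^3 + 5*s^2 - 8*s - 48) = (s - 4)*(s + 4)*(s^2 + s - 12) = (s - 4)*(s - 3)*(s + 4)*(s + 4)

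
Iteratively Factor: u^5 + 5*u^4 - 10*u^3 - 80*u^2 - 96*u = (u + 4)*(u^4 + u^3 - 14*u^2 - 24*u) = (u + 3)*(u + 4)*(u^3 - 2*u^2 - 8*u) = (u - 4)*(u + 3)*(u + 4)*(u^2 + 2*u) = u*(u - 4)*(u + 3)*(u + 4)*(u + 2)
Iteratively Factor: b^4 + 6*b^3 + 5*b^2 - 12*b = (b + 4)*(b^3 + 2*b^2 - 3*b) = (b - 1)*(b + 4)*(b^2 + 3*b) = b*(b - 1)*(b + 4)*(b + 3)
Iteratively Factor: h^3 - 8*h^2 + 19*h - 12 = (h - 1)*(h^2 - 7*h + 12) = (h - 4)*(h - 1)*(h - 3)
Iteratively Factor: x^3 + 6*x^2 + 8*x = (x + 2)*(x^2 + 4*x) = x*(x + 2)*(x + 4)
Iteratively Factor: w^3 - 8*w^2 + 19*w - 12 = (w - 4)*(w^2 - 4*w + 3) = (w - 4)*(w - 1)*(w - 3)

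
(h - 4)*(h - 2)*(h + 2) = h^3 - 4*h^2 - 4*h + 16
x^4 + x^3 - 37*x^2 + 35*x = x*(x - 5)*(x - 1)*(x + 7)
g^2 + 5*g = g*(g + 5)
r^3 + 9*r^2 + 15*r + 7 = (r + 1)^2*(r + 7)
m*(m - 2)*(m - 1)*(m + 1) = m^4 - 2*m^3 - m^2 + 2*m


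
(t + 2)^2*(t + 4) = t^3 + 8*t^2 + 20*t + 16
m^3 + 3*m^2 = m^2*(m + 3)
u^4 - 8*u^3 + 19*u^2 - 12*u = u*(u - 4)*(u - 3)*(u - 1)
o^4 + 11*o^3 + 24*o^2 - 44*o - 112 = (o - 2)*(o + 2)*(o + 4)*(o + 7)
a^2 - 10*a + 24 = (a - 6)*(a - 4)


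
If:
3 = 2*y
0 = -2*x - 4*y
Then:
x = -3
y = 3/2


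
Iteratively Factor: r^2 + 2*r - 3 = (r - 1)*(r + 3)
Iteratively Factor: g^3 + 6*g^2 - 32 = (g + 4)*(g^2 + 2*g - 8) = (g - 2)*(g + 4)*(g + 4)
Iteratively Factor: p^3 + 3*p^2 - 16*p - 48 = (p - 4)*(p^2 + 7*p + 12) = (p - 4)*(p + 3)*(p + 4)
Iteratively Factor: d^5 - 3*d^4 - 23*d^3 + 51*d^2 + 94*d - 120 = (d + 2)*(d^4 - 5*d^3 - 13*d^2 + 77*d - 60) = (d - 3)*(d + 2)*(d^3 - 2*d^2 - 19*d + 20) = (d - 3)*(d - 1)*(d + 2)*(d^2 - d - 20) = (d - 3)*(d - 1)*(d + 2)*(d + 4)*(d - 5)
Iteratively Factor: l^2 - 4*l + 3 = (l - 3)*(l - 1)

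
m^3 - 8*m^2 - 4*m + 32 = (m - 8)*(m - 2)*(m + 2)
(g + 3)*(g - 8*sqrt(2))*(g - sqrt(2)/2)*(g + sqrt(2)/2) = g^4 - 8*sqrt(2)*g^3 + 3*g^3 - 24*sqrt(2)*g^2 - g^2/2 - 3*g/2 + 4*sqrt(2)*g + 12*sqrt(2)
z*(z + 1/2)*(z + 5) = z^3 + 11*z^2/2 + 5*z/2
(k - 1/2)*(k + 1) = k^2 + k/2 - 1/2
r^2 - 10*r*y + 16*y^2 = (r - 8*y)*(r - 2*y)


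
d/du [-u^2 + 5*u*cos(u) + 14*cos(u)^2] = -5*u*sin(u) - 2*u - 14*sin(2*u) + 5*cos(u)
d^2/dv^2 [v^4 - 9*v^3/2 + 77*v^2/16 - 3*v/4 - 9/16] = 12*v^2 - 27*v + 77/8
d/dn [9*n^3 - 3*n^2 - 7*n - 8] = 27*n^2 - 6*n - 7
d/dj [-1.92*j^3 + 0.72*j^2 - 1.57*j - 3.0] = -5.76*j^2 + 1.44*j - 1.57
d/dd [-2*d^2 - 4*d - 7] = -4*d - 4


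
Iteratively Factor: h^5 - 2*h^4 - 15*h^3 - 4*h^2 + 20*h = (h - 1)*(h^4 - h^3 - 16*h^2 - 20*h) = h*(h - 1)*(h^3 - h^2 - 16*h - 20) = h*(h - 1)*(h + 2)*(h^2 - 3*h - 10) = h*(h - 1)*(h + 2)^2*(h - 5)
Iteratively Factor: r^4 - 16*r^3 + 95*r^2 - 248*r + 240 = (r - 5)*(r^3 - 11*r^2 + 40*r - 48) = (r - 5)*(r - 3)*(r^2 - 8*r + 16) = (r - 5)*(r - 4)*(r - 3)*(r - 4)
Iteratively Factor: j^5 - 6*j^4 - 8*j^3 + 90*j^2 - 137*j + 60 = (j - 1)*(j^4 - 5*j^3 - 13*j^2 + 77*j - 60) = (j - 1)*(j + 4)*(j^3 - 9*j^2 + 23*j - 15) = (j - 5)*(j - 1)*(j + 4)*(j^2 - 4*j + 3) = (j - 5)*(j - 1)^2*(j + 4)*(j - 3)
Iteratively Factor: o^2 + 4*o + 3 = (o + 1)*(o + 3)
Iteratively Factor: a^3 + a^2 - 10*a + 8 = (a - 1)*(a^2 + 2*a - 8) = (a - 1)*(a + 4)*(a - 2)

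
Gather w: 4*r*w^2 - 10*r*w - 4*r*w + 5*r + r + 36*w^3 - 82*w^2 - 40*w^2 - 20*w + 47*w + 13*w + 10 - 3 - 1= 6*r + 36*w^3 + w^2*(4*r - 122) + w*(40 - 14*r) + 6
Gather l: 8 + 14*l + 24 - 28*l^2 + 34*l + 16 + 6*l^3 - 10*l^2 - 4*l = 6*l^3 - 38*l^2 + 44*l + 48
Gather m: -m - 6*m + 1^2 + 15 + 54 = 70 - 7*m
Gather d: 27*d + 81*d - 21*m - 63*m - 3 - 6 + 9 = 108*d - 84*m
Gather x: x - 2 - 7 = x - 9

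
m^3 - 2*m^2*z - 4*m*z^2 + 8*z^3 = (m - 2*z)^2*(m + 2*z)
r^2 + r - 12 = (r - 3)*(r + 4)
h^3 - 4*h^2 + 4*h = h*(h - 2)^2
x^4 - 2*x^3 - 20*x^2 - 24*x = x*(x - 6)*(x + 2)^2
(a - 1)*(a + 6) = a^2 + 5*a - 6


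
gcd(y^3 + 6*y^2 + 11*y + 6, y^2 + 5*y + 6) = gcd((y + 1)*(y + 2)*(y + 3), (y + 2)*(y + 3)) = y^2 + 5*y + 6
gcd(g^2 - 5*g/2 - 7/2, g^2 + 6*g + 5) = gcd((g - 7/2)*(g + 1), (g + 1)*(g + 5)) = g + 1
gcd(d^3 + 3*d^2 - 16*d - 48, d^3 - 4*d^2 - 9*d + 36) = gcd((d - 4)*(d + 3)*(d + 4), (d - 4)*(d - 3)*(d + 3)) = d^2 - d - 12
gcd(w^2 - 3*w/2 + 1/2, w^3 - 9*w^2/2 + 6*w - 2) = w - 1/2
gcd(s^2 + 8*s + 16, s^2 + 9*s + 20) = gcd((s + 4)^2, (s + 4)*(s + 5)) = s + 4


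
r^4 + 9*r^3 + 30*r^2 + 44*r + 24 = (r + 2)^3*(r + 3)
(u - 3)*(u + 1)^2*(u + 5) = u^4 + 4*u^3 - 10*u^2 - 28*u - 15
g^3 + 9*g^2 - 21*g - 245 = (g - 5)*(g + 7)^2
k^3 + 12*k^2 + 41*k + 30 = (k + 1)*(k + 5)*(k + 6)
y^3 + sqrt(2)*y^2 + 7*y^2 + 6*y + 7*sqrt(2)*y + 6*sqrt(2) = (y + 1)*(y + 6)*(y + sqrt(2))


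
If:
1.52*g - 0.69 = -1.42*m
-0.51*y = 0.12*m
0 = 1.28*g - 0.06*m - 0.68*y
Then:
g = -0.04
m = 0.53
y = -0.12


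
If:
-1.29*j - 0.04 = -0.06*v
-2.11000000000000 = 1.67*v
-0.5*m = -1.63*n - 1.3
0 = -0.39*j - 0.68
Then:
No Solution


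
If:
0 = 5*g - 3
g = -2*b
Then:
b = -3/10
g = 3/5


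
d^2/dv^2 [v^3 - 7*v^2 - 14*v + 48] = 6*v - 14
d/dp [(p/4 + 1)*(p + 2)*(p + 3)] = 3*p^2/4 + 9*p/2 + 13/2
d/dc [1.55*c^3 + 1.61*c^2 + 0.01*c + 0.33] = 4.65*c^2 + 3.22*c + 0.01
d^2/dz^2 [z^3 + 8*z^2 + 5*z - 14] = 6*z + 16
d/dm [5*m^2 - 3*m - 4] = 10*m - 3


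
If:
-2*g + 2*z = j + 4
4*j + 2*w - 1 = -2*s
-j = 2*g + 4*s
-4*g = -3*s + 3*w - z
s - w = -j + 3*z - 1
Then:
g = -2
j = -5/2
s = 13/8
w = 31/8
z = -5/4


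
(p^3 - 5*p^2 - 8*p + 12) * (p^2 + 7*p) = p^5 + 2*p^4 - 43*p^3 - 44*p^2 + 84*p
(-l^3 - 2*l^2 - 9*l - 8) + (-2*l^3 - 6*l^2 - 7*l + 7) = -3*l^3 - 8*l^2 - 16*l - 1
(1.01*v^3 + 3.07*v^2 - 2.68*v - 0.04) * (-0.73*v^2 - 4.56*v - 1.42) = -0.7373*v^5 - 6.8467*v^4 - 13.477*v^3 + 7.8906*v^2 + 3.988*v + 0.0568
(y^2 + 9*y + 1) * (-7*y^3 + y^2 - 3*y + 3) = -7*y^5 - 62*y^4 - y^3 - 23*y^2 + 24*y + 3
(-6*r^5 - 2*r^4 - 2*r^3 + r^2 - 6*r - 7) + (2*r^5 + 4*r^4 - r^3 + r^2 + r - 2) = -4*r^5 + 2*r^4 - 3*r^3 + 2*r^2 - 5*r - 9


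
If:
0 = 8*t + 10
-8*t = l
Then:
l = 10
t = -5/4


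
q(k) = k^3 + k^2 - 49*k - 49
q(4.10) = -164.17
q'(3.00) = -16.00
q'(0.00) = -49.00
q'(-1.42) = -45.79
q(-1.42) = 19.73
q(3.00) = -160.00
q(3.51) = -165.43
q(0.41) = -68.85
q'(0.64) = -46.49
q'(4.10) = 9.63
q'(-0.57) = -49.17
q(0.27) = -62.14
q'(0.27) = -48.24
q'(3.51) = -5.02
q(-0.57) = -20.93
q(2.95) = -159.18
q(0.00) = -49.00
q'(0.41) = -47.68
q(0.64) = -79.69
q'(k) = 3*k^2 + 2*k - 49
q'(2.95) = -16.99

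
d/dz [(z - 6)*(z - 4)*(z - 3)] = 3*z^2 - 26*z + 54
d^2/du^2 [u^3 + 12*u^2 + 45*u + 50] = 6*u + 24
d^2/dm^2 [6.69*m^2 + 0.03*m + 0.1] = 13.3800000000000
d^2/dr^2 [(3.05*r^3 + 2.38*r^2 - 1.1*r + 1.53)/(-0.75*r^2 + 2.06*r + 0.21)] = (-3.5527136788005e-15*r^5 + 1.06581410364015e-14*r^4 - 32.96341*r^3 - 15.32943*r^2 + 14.41557*r - 14.629002)/(0.421875*r^6 - 3.47625*r^5 + 9.193725*r^4 - 6.795116*r^3 - 2.574243*r^2 - 0.272538*r - 0.009261)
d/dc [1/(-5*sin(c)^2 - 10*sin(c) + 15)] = 2*(sin(c) + 1)*cos(c)/(5*(sin(c)^2 + 2*sin(c) - 3)^2)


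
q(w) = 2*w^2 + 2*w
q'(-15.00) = -58.00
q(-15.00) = 420.00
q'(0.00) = 2.00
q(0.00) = 0.00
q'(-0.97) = -1.88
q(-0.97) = -0.06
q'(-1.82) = -5.28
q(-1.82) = 2.98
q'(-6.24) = -22.96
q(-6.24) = 65.40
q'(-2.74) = -8.96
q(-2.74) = 9.54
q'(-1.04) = -2.16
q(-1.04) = 0.08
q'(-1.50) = -4.00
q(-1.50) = 1.50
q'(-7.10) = -26.40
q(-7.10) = 86.62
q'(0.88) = 5.52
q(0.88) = 3.31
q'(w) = 4*w + 2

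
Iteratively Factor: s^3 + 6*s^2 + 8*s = (s + 2)*(s^2 + 4*s) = s*(s + 2)*(s + 4)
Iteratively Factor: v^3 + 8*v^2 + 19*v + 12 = (v + 4)*(v^2 + 4*v + 3) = (v + 1)*(v + 4)*(v + 3)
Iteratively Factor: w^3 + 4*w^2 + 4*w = (w + 2)*(w^2 + 2*w) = w*(w + 2)*(w + 2)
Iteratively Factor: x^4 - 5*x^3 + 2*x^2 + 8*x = (x + 1)*(x^3 - 6*x^2 + 8*x) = (x - 4)*(x + 1)*(x^2 - 2*x) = x*(x - 4)*(x + 1)*(x - 2)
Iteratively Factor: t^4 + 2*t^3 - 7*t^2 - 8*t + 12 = (t + 2)*(t^3 - 7*t + 6) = (t - 1)*(t + 2)*(t^2 + t - 6) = (t - 1)*(t + 2)*(t + 3)*(t - 2)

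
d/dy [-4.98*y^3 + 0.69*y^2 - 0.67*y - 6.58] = -14.94*y^2 + 1.38*y - 0.67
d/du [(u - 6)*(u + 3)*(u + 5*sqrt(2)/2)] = 3*u^2 - 6*u + 5*sqrt(2)*u - 18 - 15*sqrt(2)/2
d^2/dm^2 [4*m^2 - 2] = 8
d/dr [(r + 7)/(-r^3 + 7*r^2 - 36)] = (-r^3 + 7*r^2 + r*(r + 7)*(3*r - 14) - 36)/(r^3 - 7*r^2 + 36)^2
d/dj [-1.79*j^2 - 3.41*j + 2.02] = -3.58*j - 3.41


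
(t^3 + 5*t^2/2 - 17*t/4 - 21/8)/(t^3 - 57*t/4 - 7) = (t - 3/2)/(t - 4)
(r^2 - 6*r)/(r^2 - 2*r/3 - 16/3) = 3*r*(6 - r)/(-3*r^2 + 2*r + 16)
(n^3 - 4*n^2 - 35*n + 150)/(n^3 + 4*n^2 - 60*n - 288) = (n^2 - 10*n + 25)/(n^2 - 2*n - 48)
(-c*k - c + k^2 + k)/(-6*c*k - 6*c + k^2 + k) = (c - k)/(6*c - k)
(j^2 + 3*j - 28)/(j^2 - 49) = (j - 4)/(j - 7)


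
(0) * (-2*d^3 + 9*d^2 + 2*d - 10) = 0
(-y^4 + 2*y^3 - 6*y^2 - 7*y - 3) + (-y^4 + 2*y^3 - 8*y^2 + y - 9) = -2*y^4 + 4*y^3 - 14*y^2 - 6*y - 12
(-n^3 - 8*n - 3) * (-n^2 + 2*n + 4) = n^5 - 2*n^4 + 4*n^3 - 13*n^2 - 38*n - 12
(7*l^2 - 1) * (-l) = -7*l^3 + l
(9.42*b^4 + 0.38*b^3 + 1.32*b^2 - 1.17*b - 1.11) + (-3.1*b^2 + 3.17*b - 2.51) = 9.42*b^4 + 0.38*b^3 - 1.78*b^2 + 2.0*b - 3.62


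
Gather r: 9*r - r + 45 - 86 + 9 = 8*r - 32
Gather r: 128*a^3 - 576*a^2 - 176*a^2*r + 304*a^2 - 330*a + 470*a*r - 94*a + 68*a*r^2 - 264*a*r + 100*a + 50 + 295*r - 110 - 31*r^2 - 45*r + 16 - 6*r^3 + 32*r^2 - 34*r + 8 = 128*a^3 - 272*a^2 - 324*a - 6*r^3 + r^2*(68*a + 1) + r*(-176*a^2 + 206*a + 216) - 36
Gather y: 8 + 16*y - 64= 16*y - 56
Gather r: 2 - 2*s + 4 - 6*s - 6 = -8*s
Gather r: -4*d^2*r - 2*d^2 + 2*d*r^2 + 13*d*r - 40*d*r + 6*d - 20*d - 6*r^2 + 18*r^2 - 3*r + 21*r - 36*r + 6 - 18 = -2*d^2 - 14*d + r^2*(2*d + 12) + r*(-4*d^2 - 27*d - 18) - 12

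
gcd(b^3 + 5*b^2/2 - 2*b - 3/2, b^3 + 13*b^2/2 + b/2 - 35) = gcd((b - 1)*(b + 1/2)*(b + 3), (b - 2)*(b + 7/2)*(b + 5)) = 1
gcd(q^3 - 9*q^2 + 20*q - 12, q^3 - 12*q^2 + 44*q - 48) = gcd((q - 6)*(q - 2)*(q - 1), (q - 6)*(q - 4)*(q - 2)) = q^2 - 8*q + 12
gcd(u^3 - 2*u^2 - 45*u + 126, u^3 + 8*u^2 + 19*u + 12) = 1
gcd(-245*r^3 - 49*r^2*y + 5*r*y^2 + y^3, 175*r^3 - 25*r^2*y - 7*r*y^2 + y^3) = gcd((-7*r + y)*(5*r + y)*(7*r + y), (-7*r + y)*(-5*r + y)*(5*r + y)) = -35*r^2 - 2*r*y + y^2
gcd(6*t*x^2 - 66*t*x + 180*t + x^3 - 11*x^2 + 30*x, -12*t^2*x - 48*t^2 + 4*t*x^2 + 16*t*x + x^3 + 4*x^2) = 6*t + x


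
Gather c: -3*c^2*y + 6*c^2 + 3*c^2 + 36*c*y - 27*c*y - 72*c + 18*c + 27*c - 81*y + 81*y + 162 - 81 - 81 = c^2*(9 - 3*y) + c*(9*y - 27)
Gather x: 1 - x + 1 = 2 - x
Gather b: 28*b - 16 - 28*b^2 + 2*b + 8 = -28*b^2 + 30*b - 8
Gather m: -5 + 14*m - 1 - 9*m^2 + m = -9*m^2 + 15*m - 6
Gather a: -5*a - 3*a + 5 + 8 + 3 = 16 - 8*a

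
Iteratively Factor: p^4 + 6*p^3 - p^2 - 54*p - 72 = (p + 4)*(p^3 + 2*p^2 - 9*p - 18) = (p + 3)*(p + 4)*(p^2 - p - 6) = (p - 3)*(p + 3)*(p + 4)*(p + 2)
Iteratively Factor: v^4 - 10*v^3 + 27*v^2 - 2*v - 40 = (v + 1)*(v^3 - 11*v^2 + 38*v - 40) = (v - 4)*(v + 1)*(v^2 - 7*v + 10) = (v - 4)*(v - 2)*(v + 1)*(v - 5)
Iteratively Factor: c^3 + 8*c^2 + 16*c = (c)*(c^2 + 8*c + 16) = c*(c + 4)*(c + 4)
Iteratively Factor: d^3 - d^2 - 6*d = (d + 2)*(d^2 - 3*d) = d*(d + 2)*(d - 3)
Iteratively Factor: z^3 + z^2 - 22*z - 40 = (z + 2)*(z^2 - z - 20) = (z - 5)*(z + 2)*(z + 4)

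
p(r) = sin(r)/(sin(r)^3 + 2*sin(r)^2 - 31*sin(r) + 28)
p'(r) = (-3*sin(r)^2*cos(r) - 4*sin(r)*cos(r) + 31*cos(r))*sin(r)/(sin(r)^3 + 2*sin(r)^2 - 31*sin(r) + 28)^2 + cos(r)/(sin(r)^3 + 2*sin(r)^2 - 31*sin(r) + 28)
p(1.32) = 1.28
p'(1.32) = 10.56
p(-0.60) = -0.01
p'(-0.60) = 0.01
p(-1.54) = -0.02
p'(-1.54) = 0.00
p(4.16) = -0.02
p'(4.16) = -0.00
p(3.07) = 0.00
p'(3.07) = -0.04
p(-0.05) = -0.00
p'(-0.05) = 0.03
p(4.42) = -0.02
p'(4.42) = -0.00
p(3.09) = 0.00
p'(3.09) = -0.04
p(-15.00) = -0.01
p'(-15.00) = -0.00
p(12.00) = -0.01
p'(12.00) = 0.01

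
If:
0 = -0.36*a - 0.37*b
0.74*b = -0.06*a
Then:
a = 0.00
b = 0.00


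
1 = 1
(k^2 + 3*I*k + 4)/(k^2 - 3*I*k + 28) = (k - I)/(k - 7*I)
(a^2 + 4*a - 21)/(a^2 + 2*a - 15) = (a + 7)/(a + 5)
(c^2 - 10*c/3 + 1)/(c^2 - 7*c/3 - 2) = (3*c - 1)/(3*c + 2)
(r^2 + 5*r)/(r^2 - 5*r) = (r + 5)/(r - 5)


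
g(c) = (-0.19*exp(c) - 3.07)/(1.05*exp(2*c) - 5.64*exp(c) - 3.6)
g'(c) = (-0.19*exp(c) - 3.07)*(-2.1*exp(2*c) + 5.64*exp(c))/(1.05*exp(2*c) - 5.64*exp(c) - 3.6)^2 - 0.19*exp(c)/(1.05*exp(2*c) - 5.64*exp(c) - 3.6)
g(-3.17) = 0.80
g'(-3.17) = -0.05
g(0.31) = 0.36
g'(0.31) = -0.12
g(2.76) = -0.04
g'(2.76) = 0.07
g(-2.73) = 0.78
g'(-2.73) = -0.07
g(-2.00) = 0.71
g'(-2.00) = -0.11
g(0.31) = 0.36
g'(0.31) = -0.12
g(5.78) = -0.00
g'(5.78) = 0.00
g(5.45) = -0.00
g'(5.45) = 0.00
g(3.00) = -0.02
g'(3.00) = 0.04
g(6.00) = 0.00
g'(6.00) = 0.00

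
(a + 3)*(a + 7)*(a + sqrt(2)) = a^3 + sqrt(2)*a^2 + 10*a^2 + 10*sqrt(2)*a + 21*a + 21*sqrt(2)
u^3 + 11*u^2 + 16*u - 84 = (u - 2)*(u + 6)*(u + 7)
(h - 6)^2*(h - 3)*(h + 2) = h^4 - 13*h^3 + 42*h^2 + 36*h - 216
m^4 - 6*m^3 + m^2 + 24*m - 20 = (m - 5)*(m - 2)*(m - 1)*(m + 2)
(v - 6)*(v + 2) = v^2 - 4*v - 12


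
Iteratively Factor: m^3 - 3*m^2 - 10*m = (m + 2)*(m^2 - 5*m) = (m - 5)*(m + 2)*(m)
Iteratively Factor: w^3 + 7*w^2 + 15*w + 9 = (w + 3)*(w^2 + 4*w + 3) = (w + 3)^2*(w + 1)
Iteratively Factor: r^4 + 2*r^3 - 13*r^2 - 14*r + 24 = (r - 1)*(r^3 + 3*r^2 - 10*r - 24) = (r - 1)*(r + 4)*(r^2 - r - 6) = (r - 1)*(r + 2)*(r + 4)*(r - 3)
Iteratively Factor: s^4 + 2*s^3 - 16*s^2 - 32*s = (s)*(s^3 + 2*s^2 - 16*s - 32) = s*(s - 4)*(s^2 + 6*s + 8) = s*(s - 4)*(s + 4)*(s + 2)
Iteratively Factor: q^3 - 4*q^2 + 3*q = (q)*(q^2 - 4*q + 3) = q*(q - 3)*(q - 1)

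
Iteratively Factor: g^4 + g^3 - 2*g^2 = (g - 1)*(g^3 + 2*g^2) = g*(g - 1)*(g^2 + 2*g) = g*(g - 1)*(g + 2)*(g)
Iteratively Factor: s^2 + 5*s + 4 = (s + 4)*(s + 1)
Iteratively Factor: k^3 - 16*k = (k - 4)*(k^2 + 4*k) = k*(k - 4)*(k + 4)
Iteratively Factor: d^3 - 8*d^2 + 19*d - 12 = (d - 3)*(d^2 - 5*d + 4) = (d - 4)*(d - 3)*(d - 1)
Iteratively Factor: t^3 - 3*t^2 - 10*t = (t + 2)*(t^2 - 5*t) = t*(t + 2)*(t - 5)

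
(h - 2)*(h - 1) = h^2 - 3*h + 2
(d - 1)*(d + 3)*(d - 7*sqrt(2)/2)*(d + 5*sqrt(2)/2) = d^4 - sqrt(2)*d^3 + 2*d^3 - 41*d^2/2 - 2*sqrt(2)*d^2 - 35*d + 3*sqrt(2)*d + 105/2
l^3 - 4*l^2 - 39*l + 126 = (l - 7)*(l - 3)*(l + 6)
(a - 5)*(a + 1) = a^2 - 4*a - 5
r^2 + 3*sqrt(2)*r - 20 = (r - 2*sqrt(2))*(r + 5*sqrt(2))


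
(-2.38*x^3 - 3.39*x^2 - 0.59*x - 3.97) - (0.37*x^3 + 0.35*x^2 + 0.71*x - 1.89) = -2.75*x^3 - 3.74*x^2 - 1.3*x - 2.08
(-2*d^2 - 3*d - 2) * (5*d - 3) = -10*d^3 - 9*d^2 - d + 6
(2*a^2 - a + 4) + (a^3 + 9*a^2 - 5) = a^3 + 11*a^2 - a - 1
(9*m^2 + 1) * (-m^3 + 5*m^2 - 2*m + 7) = -9*m^5 + 45*m^4 - 19*m^3 + 68*m^2 - 2*m + 7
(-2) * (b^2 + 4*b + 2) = -2*b^2 - 8*b - 4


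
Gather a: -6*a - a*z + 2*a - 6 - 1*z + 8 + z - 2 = a*(-z - 4)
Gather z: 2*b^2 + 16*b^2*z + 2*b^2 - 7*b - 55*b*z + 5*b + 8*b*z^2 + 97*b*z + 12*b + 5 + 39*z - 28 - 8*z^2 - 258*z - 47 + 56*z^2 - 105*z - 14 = 4*b^2 + 10*b + z^2*(8*b + 48) + z*(16*b^2 + 42*b - 324) - 84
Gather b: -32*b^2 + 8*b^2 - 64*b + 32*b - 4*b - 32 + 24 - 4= -24*b^2 - 36*b - 12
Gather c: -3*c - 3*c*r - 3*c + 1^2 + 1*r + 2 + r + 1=c*(-3*r - 6) + 2*r + 4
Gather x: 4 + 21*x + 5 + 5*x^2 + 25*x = 5*x^2 + 46*x + 9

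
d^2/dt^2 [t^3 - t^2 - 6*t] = 6*t - 2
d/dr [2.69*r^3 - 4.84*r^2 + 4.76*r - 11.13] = 8.07*r^2 - 9.68*r + 4.76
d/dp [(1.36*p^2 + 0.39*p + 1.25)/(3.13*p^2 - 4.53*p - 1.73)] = (-7.3815*p^2 - 12.5306*p + 4.9878)/(9.7969*p^4 - 28.3578*p^3 + 9.6911*p^2 + 15.6738*p + 2.9929)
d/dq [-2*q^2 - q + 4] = -4*q - 1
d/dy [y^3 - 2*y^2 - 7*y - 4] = 3*y^2 - 4*y - 7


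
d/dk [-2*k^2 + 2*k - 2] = 2 - 4*k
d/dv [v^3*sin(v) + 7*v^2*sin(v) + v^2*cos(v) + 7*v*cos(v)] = v^3*cos(v) + 2*v^2*sin(v) + 7*v^2*cos(v) + 7*v*sin(v) + 2*v*cos(v) + 7*cos(v)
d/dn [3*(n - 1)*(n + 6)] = 6*n + 15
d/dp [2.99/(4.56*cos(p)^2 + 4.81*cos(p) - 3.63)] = (27.2688*cos(p) + 14.3819)*sin(p)/(4.56*cos(p)^2 + 4.81*cos(p) - 3.63)^2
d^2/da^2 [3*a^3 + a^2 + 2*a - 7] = 18*a + 2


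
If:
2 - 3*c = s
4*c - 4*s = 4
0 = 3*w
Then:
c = 3/4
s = -1/4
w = 0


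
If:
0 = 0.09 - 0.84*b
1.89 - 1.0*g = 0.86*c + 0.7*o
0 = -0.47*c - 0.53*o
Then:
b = 0.11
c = -1.12765957446809*o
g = 0.269787234042553*o + 1.89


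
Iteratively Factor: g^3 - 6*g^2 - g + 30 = (g + 2)*(g^2 - 8*g + 15) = (g - 3)*(g + 2)*(g - 5)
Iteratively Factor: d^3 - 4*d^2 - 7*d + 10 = (d - 1)*(d^2 - 3*d - 10) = (d - 5)*(d - 1)*(d + 2)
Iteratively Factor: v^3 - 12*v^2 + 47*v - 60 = (v - 5)*(v^2 - 7*v + 12) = (v - 5)*(v - 3)*(v - 4)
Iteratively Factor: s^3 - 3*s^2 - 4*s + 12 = (s - 2)*(s^2 - s - 6) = (s - 2)*(s + 2)*(s - 3)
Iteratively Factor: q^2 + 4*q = (q)*(q + 4)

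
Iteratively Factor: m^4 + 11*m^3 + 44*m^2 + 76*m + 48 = (m + 4)*(m^3 + 7*m^2 + 16*m + 12) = (m + 3)*(m + 4)*(m^2 + 4*m + 4) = (m + 2)*(m + 3)*(m + 4)*(m + 2)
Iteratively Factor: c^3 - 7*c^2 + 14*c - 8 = (c - 2)*(c^2 - 5*c + 4) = (c - 2)*(c - 1)*(c - 4)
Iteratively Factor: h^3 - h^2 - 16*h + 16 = (h - 1)*(h^2 - 16) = (h - 4)*(h - 1)*(h + 4)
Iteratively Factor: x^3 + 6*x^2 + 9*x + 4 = (x + 1)*(x^2 + 5*x + 4) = (x + 1)*(x + 4)*(x + 1)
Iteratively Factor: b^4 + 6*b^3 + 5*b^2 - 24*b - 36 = (b + 2)*(b^3 + 4*b^2 - 3*b - 18) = (b - 2)*(b + 2)*(b^2 + 6*b + 9) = (b - 2)*(b + 2)*(b + 3)*(b + 3)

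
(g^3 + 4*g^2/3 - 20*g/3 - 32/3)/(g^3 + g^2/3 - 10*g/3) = (3*g^2 - 2*g - 16)/(g*(3*g - 5))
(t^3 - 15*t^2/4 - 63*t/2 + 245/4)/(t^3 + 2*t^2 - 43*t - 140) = (t - 7/4)/(t + 4)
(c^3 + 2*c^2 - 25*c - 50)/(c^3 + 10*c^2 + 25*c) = (c^2 - 3*c - 10)/(c*(c + 5))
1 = 1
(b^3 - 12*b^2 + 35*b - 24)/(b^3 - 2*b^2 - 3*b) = (b^2 - 9*b + 8)/(b*(b + 1))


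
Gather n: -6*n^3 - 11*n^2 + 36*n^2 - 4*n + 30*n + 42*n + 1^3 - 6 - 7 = -6*n^3 + 25*n^2 + 68*n - 12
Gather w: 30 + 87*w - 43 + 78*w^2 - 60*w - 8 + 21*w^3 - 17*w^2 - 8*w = 21*w^3 + 61*w^2 + 19*w - 21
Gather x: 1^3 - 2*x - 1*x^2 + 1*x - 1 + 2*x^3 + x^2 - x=2*x^3 - 2*x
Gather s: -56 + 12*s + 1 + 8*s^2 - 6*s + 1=8*s^2 + 6*s - 54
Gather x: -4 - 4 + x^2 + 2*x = x^2 + 2*x - 8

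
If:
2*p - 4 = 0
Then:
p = 2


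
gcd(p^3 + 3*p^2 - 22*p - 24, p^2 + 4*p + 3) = p + 1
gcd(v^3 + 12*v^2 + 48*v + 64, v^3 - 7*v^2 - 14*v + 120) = v + 4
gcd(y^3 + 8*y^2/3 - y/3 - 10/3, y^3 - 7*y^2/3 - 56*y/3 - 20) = y^2 + 11*y/3 + 10/3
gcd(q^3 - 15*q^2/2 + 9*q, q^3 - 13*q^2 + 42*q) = q^2 - 6*q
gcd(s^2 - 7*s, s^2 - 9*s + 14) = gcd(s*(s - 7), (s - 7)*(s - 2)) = s - 7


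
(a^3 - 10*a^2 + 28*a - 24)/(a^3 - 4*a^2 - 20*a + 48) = (a - 2)/(a + 4)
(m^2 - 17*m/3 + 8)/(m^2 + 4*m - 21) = (m - 8/3)/(m + 7)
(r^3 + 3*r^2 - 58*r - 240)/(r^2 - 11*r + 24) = (r^2 + 11*r + 30)/(r - 3)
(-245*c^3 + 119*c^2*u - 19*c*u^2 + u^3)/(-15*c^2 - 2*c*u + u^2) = (49*c^2 - 14*c*u + u^2)/(3*c + u)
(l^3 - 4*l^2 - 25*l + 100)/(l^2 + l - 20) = l - 5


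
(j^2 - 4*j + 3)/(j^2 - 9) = (j - 1)/(j + 3)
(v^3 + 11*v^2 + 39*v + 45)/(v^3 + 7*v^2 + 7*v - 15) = (v + 3)/(v - 1)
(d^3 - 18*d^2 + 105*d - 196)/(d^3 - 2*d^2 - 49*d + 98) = (d^2 - 11*d + 28)/(d^2 + 5*d - 14)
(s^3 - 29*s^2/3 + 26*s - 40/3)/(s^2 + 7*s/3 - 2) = (s^2 - 9*s + 20)/(s + 3)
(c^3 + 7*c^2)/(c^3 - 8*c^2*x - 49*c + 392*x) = c^2/(c^2 - 8*c*x - 7*c + 56*x)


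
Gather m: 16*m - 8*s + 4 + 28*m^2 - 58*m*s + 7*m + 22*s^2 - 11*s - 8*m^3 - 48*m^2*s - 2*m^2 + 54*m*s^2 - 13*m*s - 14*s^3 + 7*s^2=-8*m^3 + m^2*(26 - 48*s) + m*(54*s^2 - 71*s + 23) - 14*s^3 + 29*s^2 - 19*s + 4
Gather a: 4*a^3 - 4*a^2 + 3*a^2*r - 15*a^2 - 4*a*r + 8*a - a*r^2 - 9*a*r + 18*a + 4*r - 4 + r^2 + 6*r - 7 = 4*a^3 + a^2*(3*r - 19) + a*(-r^2 - 13*r + 26) + r^2 + 10*r - 11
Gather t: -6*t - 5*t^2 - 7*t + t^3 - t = t^3 - 5*t^2 - 14*t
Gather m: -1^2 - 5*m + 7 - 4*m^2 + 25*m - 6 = -4*m^2 + 20*m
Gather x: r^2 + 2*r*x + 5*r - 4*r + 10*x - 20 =r^2 + r + x*(2*r + 10) - 20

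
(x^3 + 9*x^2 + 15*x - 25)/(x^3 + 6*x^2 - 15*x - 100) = (x - 1)/(x - 4)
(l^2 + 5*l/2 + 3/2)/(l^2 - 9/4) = 2*(l + 1)/(2*l - 3)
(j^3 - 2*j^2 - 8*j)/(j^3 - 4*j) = (j - 4)/(j - 2)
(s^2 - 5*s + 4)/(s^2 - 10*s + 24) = (s - 1)/(s - 6)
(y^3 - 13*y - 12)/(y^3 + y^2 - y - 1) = (y^2 - y - 12)/(y^2 - 1)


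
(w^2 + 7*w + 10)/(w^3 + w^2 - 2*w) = (w + 5)/(w*(w - 1))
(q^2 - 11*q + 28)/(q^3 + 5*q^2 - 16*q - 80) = (q - 7)/(q^2 + 9*q + 20)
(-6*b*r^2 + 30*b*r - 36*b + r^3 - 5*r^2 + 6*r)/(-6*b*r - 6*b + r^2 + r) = (r^2 - 5*r + 6)/(r + 1)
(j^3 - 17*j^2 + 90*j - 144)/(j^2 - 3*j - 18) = (j^2 - 11*j + 24)/(j + 3)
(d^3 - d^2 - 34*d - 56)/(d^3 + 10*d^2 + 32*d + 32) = (d - 7)/(d + 4)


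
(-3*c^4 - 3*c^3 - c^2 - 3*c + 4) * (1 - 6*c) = 18*c^5 + 15*c^4 + 3*c^3 + 17*c^2 - 27*c + 4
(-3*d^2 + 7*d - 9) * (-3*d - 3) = 9*d^3 - 12*d^2 + 6*d + 27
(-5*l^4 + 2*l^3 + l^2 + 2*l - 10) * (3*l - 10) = -15*l^5 + 56*l^4 - 17*l^3 - 4*l^2 - 50*l + 100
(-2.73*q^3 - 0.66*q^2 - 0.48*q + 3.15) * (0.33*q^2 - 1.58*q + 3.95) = -0.9009*q^5 + 4.0956*q^4 - 9.8991*q^3 - 0.8091*q^2 - 6.873*q + 12.4425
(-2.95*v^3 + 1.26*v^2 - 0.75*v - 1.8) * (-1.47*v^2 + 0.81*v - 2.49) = 4.3365*v^5 - 4.2417*v^4 + 9.4686*v^3 - 1.0989*v^2 + 0.4095*v + 4.482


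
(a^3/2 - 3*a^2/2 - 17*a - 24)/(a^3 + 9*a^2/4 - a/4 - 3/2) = 2*(a^2 - 5*a - 24)/(4*a^2 + a - 3)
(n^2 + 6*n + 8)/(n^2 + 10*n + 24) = (n + 2)/(n + 6)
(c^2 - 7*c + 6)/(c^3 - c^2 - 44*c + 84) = (c - 1)/(c^2 + 5*c - 14)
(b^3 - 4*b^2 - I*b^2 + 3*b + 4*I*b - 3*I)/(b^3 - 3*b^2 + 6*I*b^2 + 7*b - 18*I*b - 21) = (b - 1)/(b + 7*I)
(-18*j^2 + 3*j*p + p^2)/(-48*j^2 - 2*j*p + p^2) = (-3*j + p)/(-8*j + p)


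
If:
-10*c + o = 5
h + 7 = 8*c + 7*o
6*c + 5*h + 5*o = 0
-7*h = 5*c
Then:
No Solution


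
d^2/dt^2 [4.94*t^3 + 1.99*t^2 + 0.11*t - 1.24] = 29.64*t + 3.98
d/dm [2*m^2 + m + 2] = 4*m + 1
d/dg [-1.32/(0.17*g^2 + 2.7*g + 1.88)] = (0.4488*g + 3.564)/(0.17*g^2 + 2.7*g + 1.88)^2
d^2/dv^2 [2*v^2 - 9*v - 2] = 4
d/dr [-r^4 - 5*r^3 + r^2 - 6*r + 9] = -4*r^3 - 15*r^2 + 2*r - 6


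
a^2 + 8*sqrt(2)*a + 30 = (a + 3*sqrt(2))*(a + 5*sqrt(2))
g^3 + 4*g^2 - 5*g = g*(g - 1)*(g + 5)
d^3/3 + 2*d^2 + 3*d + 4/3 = (d/3 + 1/3)*(d + 1)*(d + 4)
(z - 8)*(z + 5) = z^2 - 3*z - 40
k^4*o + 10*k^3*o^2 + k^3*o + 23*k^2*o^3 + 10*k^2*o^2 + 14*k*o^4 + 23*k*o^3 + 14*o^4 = (k + o)*(k + 2*o)*(k + 7*o)*(k*o + o)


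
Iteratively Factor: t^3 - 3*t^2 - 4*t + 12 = (t - 3)*(t^2 - 4) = (t - 3)*(t - 2)*(t + 2)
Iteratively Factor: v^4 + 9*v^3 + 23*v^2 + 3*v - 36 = (v + 3)*(v^3 + 6*v^2 + 5*v - 12) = (v + 3)*(v + 4)*(v^2 + 2*v - 3) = (v + 3)^2*(v + 4)*(v - 1)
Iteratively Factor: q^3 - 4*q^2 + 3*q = (q - 1)*(q^2 - 3*q) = q*(q - 1)*(q - 3)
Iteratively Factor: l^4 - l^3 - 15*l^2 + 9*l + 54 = (l - 3)*(l^3 + 2*l^2 - 9*l - 18) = (l - 3)^2*(l^2 + 5*l + 6) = (l - 3)^2*(l + 3)*(l + 2)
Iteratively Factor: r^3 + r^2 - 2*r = (r - 1)*(r^2 + 2*r) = (r - 1)*(r + 2)*(r)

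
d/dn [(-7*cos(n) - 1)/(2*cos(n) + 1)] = 5*sin(n)/(2*cos(n) + 1)^2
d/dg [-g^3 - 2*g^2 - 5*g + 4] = -3*g^2 - 4*g - 5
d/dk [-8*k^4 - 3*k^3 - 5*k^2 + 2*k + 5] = -32*k^3 - 9*k^2 - 10*k + 2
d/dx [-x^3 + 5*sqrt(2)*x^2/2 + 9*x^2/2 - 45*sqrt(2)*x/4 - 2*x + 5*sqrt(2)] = -3*x^2 + 5*sqrt(2)*x + 9*x - 45*sqrt(2)/4 - 2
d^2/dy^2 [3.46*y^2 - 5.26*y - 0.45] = 6.92000000000000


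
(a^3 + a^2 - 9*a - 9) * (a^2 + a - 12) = a^5 + 2*a^4 - 20*a^3 - 30*a^2 + 99*a + 108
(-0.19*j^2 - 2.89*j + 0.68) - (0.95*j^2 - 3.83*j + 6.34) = -1.14*j^2 + 0.94*j - 5.66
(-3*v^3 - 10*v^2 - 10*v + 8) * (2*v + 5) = -6*v^4 - 35*v^3 - 70*v^2 - 34*v + 40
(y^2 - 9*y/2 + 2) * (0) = 0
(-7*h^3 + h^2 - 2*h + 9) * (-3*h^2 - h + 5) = 21*h^5 + 4*h^4 - 30*h^3 - 20*h^2 - 19*h + 45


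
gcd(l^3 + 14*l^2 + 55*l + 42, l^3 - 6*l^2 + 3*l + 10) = l + 1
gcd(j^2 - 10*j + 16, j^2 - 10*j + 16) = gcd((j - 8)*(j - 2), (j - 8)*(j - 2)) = j^2 - 10*j + 16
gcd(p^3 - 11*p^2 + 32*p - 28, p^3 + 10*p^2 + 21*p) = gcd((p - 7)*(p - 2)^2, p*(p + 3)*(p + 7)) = 1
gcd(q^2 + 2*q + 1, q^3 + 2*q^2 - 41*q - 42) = q + 1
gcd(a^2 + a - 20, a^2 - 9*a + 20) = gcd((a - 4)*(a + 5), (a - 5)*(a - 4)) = a - 4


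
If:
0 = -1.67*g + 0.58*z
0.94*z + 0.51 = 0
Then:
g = -0.19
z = -0.54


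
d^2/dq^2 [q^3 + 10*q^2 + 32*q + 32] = 6*q + 20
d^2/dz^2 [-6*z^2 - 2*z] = -12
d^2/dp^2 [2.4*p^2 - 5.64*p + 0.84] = 4.80000000000000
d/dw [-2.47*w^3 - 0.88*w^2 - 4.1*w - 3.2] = -7.41*w^2 - 1.76*w - 4.1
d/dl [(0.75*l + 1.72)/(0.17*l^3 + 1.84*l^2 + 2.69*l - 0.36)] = (0.1275*l^3 + 1.38*l^2 + 2.0175*l - (0.75*l + 1.72)*(0.51*l^2 + 3.68*l + 2.69) - 0.27)/(0.17*l^3 + 1.84*l^2 + 2.69*l - 0.36)^2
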